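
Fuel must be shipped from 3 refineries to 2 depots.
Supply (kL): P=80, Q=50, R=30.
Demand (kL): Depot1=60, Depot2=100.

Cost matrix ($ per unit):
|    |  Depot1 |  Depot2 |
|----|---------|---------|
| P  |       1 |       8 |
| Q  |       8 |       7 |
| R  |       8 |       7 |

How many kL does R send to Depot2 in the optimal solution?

Optimal shipments:
  P–Depot1: 60 × $1 = $60
  P–Depot2: 20 × $8 = $160
  Q–Depot2: 50 × $7 = $350
  R–Depot2: 30 × $7 = $210
Total cost = $780.
So R→Depot2 carries 30 kL.

30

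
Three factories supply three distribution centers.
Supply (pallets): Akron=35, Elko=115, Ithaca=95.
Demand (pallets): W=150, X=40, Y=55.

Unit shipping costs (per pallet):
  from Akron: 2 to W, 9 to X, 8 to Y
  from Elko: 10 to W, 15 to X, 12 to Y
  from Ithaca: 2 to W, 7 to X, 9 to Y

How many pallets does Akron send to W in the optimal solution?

Solving gives:
  Akron to W: 35 × 2 = 70
  Elko to W: 60 × 10 = 600
  Elko to Y: 55 × 12 = 660
  Ithaca to W: 55 × 2 = 110
  Ithaca to X: 40 × 7 = 280
Total cost = 1720.
So Akron→W carries 35 pallets.

35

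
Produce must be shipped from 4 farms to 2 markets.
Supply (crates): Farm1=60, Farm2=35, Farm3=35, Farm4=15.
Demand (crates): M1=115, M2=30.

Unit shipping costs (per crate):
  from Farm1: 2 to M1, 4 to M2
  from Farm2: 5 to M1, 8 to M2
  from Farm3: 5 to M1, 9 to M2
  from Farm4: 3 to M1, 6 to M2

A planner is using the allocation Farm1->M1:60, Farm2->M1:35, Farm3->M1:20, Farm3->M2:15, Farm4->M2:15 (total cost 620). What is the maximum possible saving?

45

Current plan cost = 60·2 + 35·5 + 20·5 + 15·9 + 15·6 = 620.
Optimal plan:
  Farm1→M1: 30 × 2 = 60
  Farm1→M2: 30 × 4 = 120
  Farm2→M1: 35 × 5 = 175
  Farm3→M1: 35 × 5 = 175
  Farm4→M1: 15 × 3 = 45
Optimal cost = 575.
Saving = 620 − 575 = 45.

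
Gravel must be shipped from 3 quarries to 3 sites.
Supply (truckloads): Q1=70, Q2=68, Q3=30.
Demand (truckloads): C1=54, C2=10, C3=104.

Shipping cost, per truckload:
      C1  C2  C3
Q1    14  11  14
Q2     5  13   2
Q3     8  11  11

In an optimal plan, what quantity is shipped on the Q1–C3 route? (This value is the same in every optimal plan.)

Solving gives:
  Q1 to C1: 24 × 14 = 336
  Q1 to C2: 10 × 11 = 110
  Q1 to C3: 36 × 14 = 504
  Q2 to C3: 68 × 2 = 136
  Q3 to C1: 30 × 8 = 240
Total cost = 1326.
So Q1→C3 carries 36 truckloads.

36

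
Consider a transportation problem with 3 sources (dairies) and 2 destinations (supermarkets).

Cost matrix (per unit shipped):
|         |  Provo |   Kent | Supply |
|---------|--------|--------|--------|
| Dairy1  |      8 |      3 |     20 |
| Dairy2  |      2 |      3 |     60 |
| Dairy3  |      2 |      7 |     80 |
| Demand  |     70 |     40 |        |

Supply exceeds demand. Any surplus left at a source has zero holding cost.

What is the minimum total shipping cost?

Optimal allocation:
  Dairy1–Kent: 20 crates
  Dairy2–Kent: 20 crates
  Dairy3–Provo: 70 crates
Total cost = 260.
(Supply check: Dairy1 ships 20; Dairy2 ships 20; Dairy3 ships 70.)

260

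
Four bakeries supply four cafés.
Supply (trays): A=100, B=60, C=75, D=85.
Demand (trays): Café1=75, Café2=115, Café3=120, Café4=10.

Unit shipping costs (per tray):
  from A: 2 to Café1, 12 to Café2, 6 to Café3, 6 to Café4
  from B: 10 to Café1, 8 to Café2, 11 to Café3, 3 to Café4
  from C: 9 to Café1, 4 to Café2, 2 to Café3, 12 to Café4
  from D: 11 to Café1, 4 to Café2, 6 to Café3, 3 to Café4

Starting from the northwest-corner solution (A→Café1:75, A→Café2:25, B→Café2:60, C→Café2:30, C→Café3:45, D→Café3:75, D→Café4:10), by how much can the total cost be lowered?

360

Current plan cost = 75·2 + 25·12 + 60·8 + 30·4 + 45·2 + 75·6 + 10·3 = 1620.
Optimal plan:
  A to Café1: 75 trays
  A to Café3: 25 trays
  B to Café2: 50 trays
  B to Café4: 10 trays
  C to Café3: 75 trays
  D to Café2: 65 trays
  D to Café3: 20 trays
Optimal cost = 1260.
Saving = 1620 − 1260 = 360.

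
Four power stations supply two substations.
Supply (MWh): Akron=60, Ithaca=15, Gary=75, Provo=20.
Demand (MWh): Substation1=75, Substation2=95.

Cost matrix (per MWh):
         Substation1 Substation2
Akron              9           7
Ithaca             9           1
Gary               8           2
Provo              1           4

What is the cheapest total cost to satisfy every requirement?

One minimum-cost allocation:
  Akron→Substation1: 55 × 9 = 495
  Akron→Substation2: 5 × 7 = 35
  Ithaca→Substation2: 15 × 1 = 15
  Gary→Substation2: 75 × 2 = 150
  Provo→Substation1: 20 × 1 = 20
Total = 495 + 35 + 15 + 150 + 20 = 715.
(Supply check: Akron ships 60; Ithaca ships 15; Gary ships 75; Provo ships 20.)

715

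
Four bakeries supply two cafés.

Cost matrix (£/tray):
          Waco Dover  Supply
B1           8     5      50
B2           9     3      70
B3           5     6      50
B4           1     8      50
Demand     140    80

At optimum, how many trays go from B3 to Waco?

50

Optimal shipments:
  B1–Waco: 40 × £8 = £320
  B1–Dover: 10 × £5 = £50
  B2–Dover: 70 × £3 = £210
  B3–Waco: 50 × £5 = £250
  B4–Waco: 50 × £1 = £50
Total cost = £880.
So B3→Waco carries 50 trays.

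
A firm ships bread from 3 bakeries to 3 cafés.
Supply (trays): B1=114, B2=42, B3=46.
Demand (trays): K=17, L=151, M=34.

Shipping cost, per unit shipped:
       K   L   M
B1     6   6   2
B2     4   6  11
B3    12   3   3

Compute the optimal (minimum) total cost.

904

Optimal allocation:
  B1->L: 80 trays
  B1->M: 34 trays
  B2->K: 17 trays
  B2->L: 25 trays
  B3->L: 46 trays
Total cost = 904.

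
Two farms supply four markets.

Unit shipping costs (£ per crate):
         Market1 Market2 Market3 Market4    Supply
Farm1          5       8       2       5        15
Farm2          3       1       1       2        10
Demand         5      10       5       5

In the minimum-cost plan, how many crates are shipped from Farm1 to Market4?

Solving gives:
  Farm1→Market1: 5 × £5 = £25
  Farm1→Market3: 5 × £2 = £10
  Farm1→Market4: 5 × £5 = £25
  Farm2→Market2: 10 × £1 = £10
Total cost = £70.
So Farm1→Market4 carries 5 crates.

5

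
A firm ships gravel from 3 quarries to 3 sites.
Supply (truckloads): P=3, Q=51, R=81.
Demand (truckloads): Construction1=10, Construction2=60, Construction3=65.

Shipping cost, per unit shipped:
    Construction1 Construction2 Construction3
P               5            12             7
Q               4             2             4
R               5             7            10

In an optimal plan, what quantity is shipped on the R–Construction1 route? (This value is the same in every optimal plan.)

10

The minimum-cost plan:
  P→Construction3: 3 × 7 = 21
  Q→Construction3: 51 × 4 = 204
  R→Construction1: 10 × 5 = 50
  R→Construction2: 60 × 7 = 420
  R→Construction3: 11 × 10 = 110
Total cost = 805.
So R→Construction1 carries 10 truckloads.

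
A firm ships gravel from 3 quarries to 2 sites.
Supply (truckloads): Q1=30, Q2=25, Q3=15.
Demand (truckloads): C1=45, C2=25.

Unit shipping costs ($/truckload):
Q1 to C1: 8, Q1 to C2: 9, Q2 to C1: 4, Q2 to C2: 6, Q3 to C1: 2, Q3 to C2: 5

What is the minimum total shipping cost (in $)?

Optimal allocation:
  Q1 to C1: 5 × $8 = $40
  Q1 to C2: 25 × $9 = $225
  Q2 to C1: 25 × $4 = $100
  Q3 to C1: 15 × $2 = $30
Total = 40 + 225 + 100 + 30 = $395.
(Supply check: Q1 ships 30; Q2 ships 25; Q3 ships 15.)

395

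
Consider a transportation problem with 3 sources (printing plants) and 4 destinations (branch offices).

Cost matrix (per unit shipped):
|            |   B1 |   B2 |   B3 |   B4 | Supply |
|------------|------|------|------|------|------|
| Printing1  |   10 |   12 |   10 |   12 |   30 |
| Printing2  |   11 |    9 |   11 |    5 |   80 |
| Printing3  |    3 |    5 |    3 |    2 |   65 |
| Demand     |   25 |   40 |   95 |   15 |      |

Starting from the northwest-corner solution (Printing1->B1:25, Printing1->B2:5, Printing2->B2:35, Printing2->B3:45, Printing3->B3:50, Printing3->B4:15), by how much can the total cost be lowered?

Current plan cost = 25·10 + 5·12 + 35·9 + 45·11 + 50·3 + 15·2 = 1300.
Optimal plan:
  Printing1–B3: 30 boxes
  Printing2–B1: 25 boxes
  Printing2–B2: 40 boxes
  Printing2–B4: 15 boxes
  Printing3–B3: 65 boxes
Optimal cost = 1205.
Saving = 1300 − 1205 = 95.

95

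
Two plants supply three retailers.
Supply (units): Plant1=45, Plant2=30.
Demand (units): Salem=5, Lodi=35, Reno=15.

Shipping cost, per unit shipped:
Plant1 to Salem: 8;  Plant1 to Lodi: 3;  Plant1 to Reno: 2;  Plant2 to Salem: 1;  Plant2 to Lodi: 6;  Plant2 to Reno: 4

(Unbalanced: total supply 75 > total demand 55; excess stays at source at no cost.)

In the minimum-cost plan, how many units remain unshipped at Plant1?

An optimal plan:
  Plant1->Lodi: 35 × 3 = 105
  Plant1->Reno: 10 × 2 = 20
  Plant2->Salem: 5 × 1 = 5
  Plant2->Reno: 5 × 4 = 20
Total cost = 150.
Plant1 ships 45 of its 45, leaving 0.

0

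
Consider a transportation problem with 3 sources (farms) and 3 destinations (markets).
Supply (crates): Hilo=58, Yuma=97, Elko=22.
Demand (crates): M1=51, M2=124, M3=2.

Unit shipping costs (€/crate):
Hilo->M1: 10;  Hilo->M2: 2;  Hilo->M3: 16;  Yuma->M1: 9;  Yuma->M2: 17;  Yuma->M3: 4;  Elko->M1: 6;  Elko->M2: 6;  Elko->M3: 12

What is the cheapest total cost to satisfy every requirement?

1463

A cheapest plan:
  Hilo->M2: 58 × €2 = €116
  Yuma->M1: 51 × €9 = €459
  Yuma->M2: 44 × €17 = €748
  Yuma->M3: 2 × €4 = €8
  Elko->M2: 22 × €6 = €132
Total = 116 + 459 + 748 + 8 + 132 = €1463.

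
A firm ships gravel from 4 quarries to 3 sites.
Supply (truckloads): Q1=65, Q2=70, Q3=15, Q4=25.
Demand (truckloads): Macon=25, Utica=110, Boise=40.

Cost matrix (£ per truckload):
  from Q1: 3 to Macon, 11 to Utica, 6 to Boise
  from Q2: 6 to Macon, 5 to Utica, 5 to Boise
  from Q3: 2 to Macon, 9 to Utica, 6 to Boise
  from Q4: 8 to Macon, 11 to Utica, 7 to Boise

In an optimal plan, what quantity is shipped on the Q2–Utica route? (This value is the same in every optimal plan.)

The minimum-cost plan:
  Q1->Macon: 25 × £3 = £75
  Q1->Boise: 40 × £6 = £240
  Q2->Utica: 70 × £5 = £350
  Q3->Utica: 15 × £9 = £135
  Q4->Utica: 25 × £11 = £275
Total cost = £1075.
So Q2→Utica carries 70 truckloads.

70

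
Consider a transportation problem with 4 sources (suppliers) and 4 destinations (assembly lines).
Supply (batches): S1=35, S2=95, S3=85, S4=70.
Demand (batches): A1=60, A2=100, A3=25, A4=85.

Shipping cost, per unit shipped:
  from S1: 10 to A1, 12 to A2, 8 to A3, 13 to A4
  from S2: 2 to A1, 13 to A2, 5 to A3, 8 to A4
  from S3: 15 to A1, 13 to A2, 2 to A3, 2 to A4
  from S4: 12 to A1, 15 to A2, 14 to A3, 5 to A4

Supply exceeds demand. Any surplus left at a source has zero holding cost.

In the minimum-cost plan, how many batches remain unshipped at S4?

Minimum-cost shipments:
  S1->A2: 35 × 12 = 420
  S2->A1: 60 × 2 = 120
  S2->A2: 35 × 13 = 455
  S3->A3: 25 × 2 = 50
  S3->A4: 60 × 2 = 120
  S4->A2: 30 × 15 = 450
  S4->A4: 25 × 5 = 125
Total cost = 1740.
S4 ships 55 of its 70, leaving 15.

15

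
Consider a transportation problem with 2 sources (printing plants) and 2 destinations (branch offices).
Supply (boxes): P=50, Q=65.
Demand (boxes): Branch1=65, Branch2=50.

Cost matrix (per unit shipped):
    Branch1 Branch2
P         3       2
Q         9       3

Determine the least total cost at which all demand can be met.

A cheapest plan:
  P→Branch1: 50 × 3 = 150
  Q→Branch1: 15 × 9 = 135
  Q→Branch2: 50 × 3 = 150
Total = 150 + 135 + 150 = 435.

435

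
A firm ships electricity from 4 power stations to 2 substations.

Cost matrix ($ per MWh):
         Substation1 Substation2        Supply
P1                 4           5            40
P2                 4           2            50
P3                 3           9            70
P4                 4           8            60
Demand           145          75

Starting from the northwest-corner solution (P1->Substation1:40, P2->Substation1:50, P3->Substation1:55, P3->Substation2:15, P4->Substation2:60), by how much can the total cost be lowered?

Current plan cost = 40·4 + 50·4 + 55·3 + 15·9 + 60·8 = $1140.
Optimal plan:
  P1→Substation1: 15 MWh
  P1→Substation2: 25 MWh
  P2→Substation2: 50 MWh
  P3→Substation1: 70 MWh
  P4→Substation1: 60 MWh
Optimal cost = $735.
Saving = 1140 − 735 = $405.

405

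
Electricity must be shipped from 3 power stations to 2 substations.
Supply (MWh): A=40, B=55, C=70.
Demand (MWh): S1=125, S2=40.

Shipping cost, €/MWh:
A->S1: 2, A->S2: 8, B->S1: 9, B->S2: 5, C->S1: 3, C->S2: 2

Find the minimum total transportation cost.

625

One minimum-cost allocation:
  A to S1: 40 × €2 = €80
  B to S1: 15 × €9 = €135
  B to S2: 40 × €5 = €200
  C to S1: 70 × €3 = €210
Total = 80 + 135 + 200 + 210 = €625.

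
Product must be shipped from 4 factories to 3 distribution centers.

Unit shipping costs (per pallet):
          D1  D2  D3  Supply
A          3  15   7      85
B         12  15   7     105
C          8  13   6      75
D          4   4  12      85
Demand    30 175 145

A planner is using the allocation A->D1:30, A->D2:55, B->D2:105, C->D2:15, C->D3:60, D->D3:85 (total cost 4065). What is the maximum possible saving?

Current plan cost = 30·3 + 55·15 + 105·15 + 15·13 + 60·6 + 85·12 = 4065.
Optimal plan:
  A–D1: 30 × 3 = 90
  A–D2: 15 × 15 = 225
  A–D3: 40 × 7 = 280
  B–D3: 105 × 7 = 735
  C–D2: 75 × 13 = 975
  D–D2: 85 × 4 = 340
Optimal cost = 2645.
Saving = 4065 − 2645 = 1420.

1420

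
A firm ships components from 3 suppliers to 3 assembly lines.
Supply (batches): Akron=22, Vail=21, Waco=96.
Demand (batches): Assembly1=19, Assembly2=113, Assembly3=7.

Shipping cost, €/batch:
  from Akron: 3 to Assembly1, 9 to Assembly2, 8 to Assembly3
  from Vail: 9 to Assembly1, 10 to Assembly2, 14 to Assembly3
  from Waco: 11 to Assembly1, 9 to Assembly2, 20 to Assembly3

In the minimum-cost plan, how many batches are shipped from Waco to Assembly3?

0

The minimum-cost plan:
  Akron–Assembly1: 15 batches
  Akron–Assembly3: 7 batches
  Vail–Assembly1: 4 batches
  Vail–Assembly2: 17 batches
  Waco–Assembly2: 96 batches
Total cost = €1171.
The route Waco→Assembly3 is not used.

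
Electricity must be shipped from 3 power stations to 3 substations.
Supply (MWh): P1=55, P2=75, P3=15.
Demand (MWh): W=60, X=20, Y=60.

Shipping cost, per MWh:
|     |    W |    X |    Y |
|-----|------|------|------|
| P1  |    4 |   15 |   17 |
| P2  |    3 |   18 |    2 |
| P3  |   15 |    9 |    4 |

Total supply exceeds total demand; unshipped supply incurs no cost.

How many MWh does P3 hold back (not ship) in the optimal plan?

0

An optimal plan:
  P1->W: 45 MWh
  P1->X: 5 MWh
  P2->W: 15 MWh
  P2->Y: 60 MWh
  P3->X: 15 MWh
Total cost = 555.
P3 ships 15 of its 15, leaving 0.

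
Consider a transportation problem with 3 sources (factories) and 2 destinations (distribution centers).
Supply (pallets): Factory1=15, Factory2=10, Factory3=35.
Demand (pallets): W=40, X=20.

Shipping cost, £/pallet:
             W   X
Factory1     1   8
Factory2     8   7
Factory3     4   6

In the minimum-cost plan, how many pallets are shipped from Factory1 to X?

The minimum-cost plan:
  Factory1 to W: 15 × £1 = £15
  Factory2 to X: 10 × £7 = £70
  Factory3 to W: 25 × £4 = £100
  Factory3 to X: 10 × £6 = £60
Total cost = £245.
The route Factory1→X is not used.

0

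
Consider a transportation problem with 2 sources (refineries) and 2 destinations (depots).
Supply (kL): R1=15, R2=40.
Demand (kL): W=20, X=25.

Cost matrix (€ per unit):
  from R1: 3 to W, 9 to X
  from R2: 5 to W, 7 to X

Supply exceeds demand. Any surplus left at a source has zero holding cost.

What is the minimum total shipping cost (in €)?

245

Optimal allocation:
  R1 to W: 15 kL
  R2 to W: 5 kL
  R2 to X: 25 kL
Total cost = €245.
(Supply check: R1 ships 15; R2 ships 30.)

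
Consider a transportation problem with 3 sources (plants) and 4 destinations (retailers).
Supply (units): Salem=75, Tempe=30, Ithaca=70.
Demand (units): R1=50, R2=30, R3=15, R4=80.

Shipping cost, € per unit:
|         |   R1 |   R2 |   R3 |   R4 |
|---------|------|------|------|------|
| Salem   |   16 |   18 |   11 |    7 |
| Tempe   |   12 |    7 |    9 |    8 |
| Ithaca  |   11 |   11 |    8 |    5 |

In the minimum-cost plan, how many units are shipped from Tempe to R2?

Optimal shipments:
  Salem→R4: 75 × €7 = €525
  Tempe→R2: 30 × €7 = €210
  Ithaca→R1: 50 × €11 = €550
  Ithaca→R3: 15 × €8 = €120
  Ithaca→R4: 5 × €5 = €25
Total cost = €1430.
So Tempe→R2 carries 30 units.

30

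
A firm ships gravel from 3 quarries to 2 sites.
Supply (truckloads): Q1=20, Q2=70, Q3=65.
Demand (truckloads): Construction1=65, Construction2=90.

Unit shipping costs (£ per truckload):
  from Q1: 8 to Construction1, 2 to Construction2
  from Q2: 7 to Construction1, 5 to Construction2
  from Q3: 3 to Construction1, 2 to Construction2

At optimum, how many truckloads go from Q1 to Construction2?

20

Optimal shipments:
  Q1–Construction2: 20 truckloads
  Q2–Construction2: 70 truckloads
  Q3–Construction1: 65 truckloads
Total cost = £585.
So Q1→Construction2 carries 20 truckloads.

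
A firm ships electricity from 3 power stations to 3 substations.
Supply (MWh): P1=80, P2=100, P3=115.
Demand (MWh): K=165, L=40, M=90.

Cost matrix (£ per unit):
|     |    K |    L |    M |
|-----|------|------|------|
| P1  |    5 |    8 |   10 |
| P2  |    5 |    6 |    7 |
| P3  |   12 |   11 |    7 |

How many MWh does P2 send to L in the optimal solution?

Solving gives:
  P1–K: 80 × £5 = £400
  P2–K: 85 × £5 = £425
  P2–L: 15 × £6 = £90
  P3–L: 25 × £11 = £275
  P3–M: 90 × £7 = £630
Total cost = £1820.
So P2→L carries 15 MWh.

15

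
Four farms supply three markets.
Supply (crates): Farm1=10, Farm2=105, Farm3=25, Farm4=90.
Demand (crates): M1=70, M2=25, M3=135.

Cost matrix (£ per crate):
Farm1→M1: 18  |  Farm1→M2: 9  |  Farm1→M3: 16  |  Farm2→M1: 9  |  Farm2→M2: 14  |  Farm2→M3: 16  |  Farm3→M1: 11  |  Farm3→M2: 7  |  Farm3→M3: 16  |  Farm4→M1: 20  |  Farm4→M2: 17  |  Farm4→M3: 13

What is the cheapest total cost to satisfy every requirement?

One minimum-cost allocation:
  Farm1→M3: 10 × £16 = £160
  Farm2→M1: 70 × £9 = £630
  Farm2→M3: 35 × £16 = £560
  Farm3→M2: 25 × £7 = £175
  Farm4→M3: 90 × £13 = £1170
Total = 160 + 630 + 560 + 175 + 1170 = £2695.
(Supply check: Farm1 ships 10; Farm2 ships 105; Farm3 ships 25; Farm4 ships 90.)

2695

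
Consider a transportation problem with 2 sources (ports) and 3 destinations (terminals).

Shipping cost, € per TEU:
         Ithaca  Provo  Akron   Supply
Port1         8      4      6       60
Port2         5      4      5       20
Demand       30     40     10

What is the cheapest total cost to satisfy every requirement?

400

Optimal allocation:
  Port1->Ithaca: 10 × €8 = €80
  Port1->Provo: 40 × €4 = €160
  Port1->Akron: 10 × €6 = €60
  Port2->Ithaca: 20 × €5 = €100
Total = 80 + 160 + 60 + 100 = €400.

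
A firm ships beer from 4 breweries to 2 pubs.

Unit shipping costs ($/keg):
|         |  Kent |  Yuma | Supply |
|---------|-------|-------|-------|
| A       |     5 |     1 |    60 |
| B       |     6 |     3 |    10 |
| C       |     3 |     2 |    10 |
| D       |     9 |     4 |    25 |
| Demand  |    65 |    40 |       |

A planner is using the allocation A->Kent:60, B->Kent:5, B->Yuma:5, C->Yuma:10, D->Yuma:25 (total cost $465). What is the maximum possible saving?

Current plan cost = 60·5 + 5·6 + 5·3 + 10·2 + 25·4 = $465.
Optimal plan:
  A to Kent: 45 kegs
  A to Yuma: 15 kegs
  B to Kent: 10 kegs
  C to Kent: 10 kegs
  D to Yuma: 25 kegs
Optimal cost = $430.
Saving = 465 − 430 = $35.

35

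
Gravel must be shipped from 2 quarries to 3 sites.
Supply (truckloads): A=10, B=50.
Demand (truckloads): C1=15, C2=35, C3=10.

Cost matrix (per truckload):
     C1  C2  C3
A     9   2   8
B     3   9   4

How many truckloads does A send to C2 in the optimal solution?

Solving gives:
  A to C2: 10 × 2 = 20
  B to C1: 15 × 3 = 45
  B to C2: 25 × 9 = 225
  B to C3: 10 × 4 = 40
Total cost = 330.
So A→C2 carries 10 truckloads.

10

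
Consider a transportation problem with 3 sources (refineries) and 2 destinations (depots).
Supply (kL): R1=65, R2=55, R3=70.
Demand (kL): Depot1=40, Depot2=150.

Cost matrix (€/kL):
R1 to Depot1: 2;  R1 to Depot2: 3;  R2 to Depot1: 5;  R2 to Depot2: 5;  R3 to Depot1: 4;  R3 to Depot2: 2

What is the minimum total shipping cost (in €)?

570

One minimum-cost allocation:
  R1–Depot1: 40 × €2 = €80
  R1–Depot2: 25 × €3 = €75
  R2–Depot2: 55 × €5 = €275
  R3–Depot2: 70 × €2 = €140
Total = 80 + 75 + 275 + 140 = €570.
(Supply check: R1 ships 65; R2 ships 55; R3 ships 70.)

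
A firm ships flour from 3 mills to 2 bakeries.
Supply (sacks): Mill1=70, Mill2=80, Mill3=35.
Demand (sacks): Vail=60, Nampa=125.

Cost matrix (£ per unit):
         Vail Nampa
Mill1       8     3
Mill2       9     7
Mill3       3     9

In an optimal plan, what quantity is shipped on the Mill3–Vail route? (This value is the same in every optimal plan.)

35

Solving gives:
  Mill1–Nampa: 70 × £3 = £210
  Mill2–Vail: 25 × £9 = £225
  Mill2–Nampa: 55 × £7 = £385
  Mill3–Vail: 35 × £3 = £105
Total cost = £925.
So Mill3→Vail carries 35 sacks.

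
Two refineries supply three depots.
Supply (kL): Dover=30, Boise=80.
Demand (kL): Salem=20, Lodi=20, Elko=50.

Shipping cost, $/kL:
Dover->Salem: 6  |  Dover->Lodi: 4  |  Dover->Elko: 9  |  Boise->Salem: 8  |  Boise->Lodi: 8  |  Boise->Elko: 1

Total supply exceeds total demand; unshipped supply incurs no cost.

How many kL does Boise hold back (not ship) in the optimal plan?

Minimum-cost shipments:
  Dover→Salem: 10 kL
  Dover→Lodi: 20 kL
  Boise→Salem: 10 kL
  Boise→Elko: 50 kL
Total cost = $270.
Boise ships 60 of its 80, leaving 20.

20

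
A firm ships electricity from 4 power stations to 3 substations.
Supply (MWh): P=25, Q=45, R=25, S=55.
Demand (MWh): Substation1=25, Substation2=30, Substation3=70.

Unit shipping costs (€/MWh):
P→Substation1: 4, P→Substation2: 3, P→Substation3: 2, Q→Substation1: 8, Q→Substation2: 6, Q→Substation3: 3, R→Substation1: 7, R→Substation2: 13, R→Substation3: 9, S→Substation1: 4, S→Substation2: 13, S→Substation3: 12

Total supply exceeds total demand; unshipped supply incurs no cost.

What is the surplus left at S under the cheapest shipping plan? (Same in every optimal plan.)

An optimal plan:
  P->Substation2: 25 × €3 = €75
  Q->Substation3: 45 × €3 = €135
  R->Substation3: 25 × €9 = €225
  S->Substation1: 25 × €4 = €100
  S->Substation2: 5 × €13 = €65
Total cost = €600.
S ships 30 of its 55, leaving 25.

25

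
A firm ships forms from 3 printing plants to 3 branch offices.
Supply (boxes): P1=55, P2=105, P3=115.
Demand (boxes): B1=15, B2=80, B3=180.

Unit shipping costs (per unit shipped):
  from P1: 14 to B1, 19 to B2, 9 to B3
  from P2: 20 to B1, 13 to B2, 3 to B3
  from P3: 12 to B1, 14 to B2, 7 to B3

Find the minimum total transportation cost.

2250

One minimum-cost allocation:
  P1→B3: 55 × 9 = 495
  P2→B3: 105 × 3 = 315
  P3→B1: 15 × 12 = 180
  P3→B2: 80 × 14 = 1120
  P3→B3: 20 × 7 = 140
Total = 495 + 315 + 180 + 1120 + 140 = 2250.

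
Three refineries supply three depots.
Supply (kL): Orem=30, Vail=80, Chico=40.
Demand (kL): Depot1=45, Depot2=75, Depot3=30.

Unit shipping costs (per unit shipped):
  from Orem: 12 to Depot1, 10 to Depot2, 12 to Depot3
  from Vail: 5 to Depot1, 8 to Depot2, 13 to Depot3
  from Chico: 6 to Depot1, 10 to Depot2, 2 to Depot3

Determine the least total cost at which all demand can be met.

A cheapest plan:
  Orem→Depot2: 30 × 10 = 300
  Vail→Depot1: 35 × 5 = 175
  Vail→Depot2: 45 × 8 = 360
  Chico→Depot1: 10 × 6 = 60
  Chico→Depot3: 30 × 2 = 60
Total = 300 + 175 + 360 + 60 + 60 = 955.

955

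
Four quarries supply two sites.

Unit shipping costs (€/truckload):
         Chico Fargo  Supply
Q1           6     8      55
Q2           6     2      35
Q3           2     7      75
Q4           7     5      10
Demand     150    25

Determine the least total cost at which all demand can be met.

Optimal allocation:
  Q1 to Chico: 55 × €6 = €330
  Q2 to Chico: 10 × €6 = €60
  Q2 to Fargo: 25 × €2 = €50
  Q3 to Chico: 75 × €2 = €150
  Q4 to Chico: 10 × €7 = €70
Total = 330 + 60 + 50 + 150 + 70 = €660.

660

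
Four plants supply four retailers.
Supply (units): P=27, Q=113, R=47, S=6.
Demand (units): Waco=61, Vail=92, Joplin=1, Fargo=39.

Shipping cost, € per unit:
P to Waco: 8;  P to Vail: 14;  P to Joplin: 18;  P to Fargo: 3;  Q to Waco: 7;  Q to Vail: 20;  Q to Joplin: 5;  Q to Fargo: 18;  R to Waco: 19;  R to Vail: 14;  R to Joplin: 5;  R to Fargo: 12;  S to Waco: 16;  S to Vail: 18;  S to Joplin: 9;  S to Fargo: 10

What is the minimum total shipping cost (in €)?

An optimal shipping plan:
  P–Fargo: 27 units
  Q–Waco: 61 units
  Q–Vail: 45 units
  Q–Joplin: 1 units
  Q–Fargo: 6 units
  R–Vail: 47 units
  S–Fargo: 6 units
Total cost = €2239.
(Supply check: P ships 27; Q ships 113; R ships 47; S ships 6.)

2239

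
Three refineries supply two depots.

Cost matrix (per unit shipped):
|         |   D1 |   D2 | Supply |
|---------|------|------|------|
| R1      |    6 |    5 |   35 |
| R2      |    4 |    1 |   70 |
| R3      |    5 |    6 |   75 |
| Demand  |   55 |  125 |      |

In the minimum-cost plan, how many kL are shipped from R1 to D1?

Solving gives:
  R1 to D2: 35 kL
  R2 to D2: 70 kL
  R3 to D1: 55 kL
  R3 to D2: 20 kL
Total cost = 640.
The route R1→D1 is not used.

0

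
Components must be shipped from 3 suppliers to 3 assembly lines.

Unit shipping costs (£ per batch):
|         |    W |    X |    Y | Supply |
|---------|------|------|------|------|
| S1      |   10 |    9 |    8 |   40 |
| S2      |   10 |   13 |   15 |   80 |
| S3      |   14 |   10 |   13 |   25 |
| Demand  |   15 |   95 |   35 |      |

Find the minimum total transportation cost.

A cheapest plan:
  S1→X: 5 × £9 = £45
  S1→Y: 35 × £8 = £280
  S2→W: 15 × £10 = £150
  S2→X: 65 × £13 = £845
  S3→X: 25 × £10 = £250
Total = 45 + 280 + 150 + 845 + 250 = £1570.

1570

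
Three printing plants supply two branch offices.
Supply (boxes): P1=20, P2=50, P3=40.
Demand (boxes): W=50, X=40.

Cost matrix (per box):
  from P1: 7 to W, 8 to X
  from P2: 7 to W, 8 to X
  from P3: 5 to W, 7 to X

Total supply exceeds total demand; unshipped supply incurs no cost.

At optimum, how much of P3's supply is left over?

0

Minimum-cost shipments:
  P1 to X: 20 × 8 = 160
  P2 to W: 10 × 7 = 70
  P2 to X: 20 × 8 = 160
  P3 to W: 40 × 5 = 200
Total cost = 590.
P3 ships 40 of its 40, leaving 0.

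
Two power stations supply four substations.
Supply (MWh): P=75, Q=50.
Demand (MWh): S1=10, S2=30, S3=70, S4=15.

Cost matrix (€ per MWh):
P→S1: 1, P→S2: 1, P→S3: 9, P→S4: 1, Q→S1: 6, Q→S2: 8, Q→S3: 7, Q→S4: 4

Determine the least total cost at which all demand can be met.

Optimal allocation:
  P to S1: 10 × €1 = €10
  P to S2: 30 × €1 = €30
  P to S3: 20 × €9 = €180
  P to S4: 15 × €1 = €15
  Q to S3: 50 × €7 = €350
Total = 10 + 30 + 180 + 15 + 350 = €585.

585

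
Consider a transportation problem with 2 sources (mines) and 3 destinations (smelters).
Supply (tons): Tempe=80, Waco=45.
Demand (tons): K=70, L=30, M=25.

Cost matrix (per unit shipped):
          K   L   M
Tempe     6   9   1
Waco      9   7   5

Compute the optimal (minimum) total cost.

700

An optimal shipping plan:
  Tempe–K: 55 tons
  Tempe–M: 25 tons
  Waco–K: 15 tons
  Waco–L: 30 tons
Total cost = 700.
(Supply check: Tempe ships 80; Waco ships 45.)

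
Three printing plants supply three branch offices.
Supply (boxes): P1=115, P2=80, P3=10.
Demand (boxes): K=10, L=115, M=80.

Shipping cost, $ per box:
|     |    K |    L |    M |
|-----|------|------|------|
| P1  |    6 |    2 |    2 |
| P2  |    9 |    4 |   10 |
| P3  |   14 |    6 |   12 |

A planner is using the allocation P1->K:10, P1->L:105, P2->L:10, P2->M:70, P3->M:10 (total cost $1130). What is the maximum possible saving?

480

Current plan cost = 10·6 + 105·2 + 10·4 + 70·10 + 10·12 = $1130.
Optimal plan:
  P1->K: 10 × $6 = $60
  P1->L: 25 × $2 = $50
  P1->M: 80 × $2 = $160
  P2->L: 80 × $4 = $320
  P3->L: 10 × $6 = $60
Optimal cost = $650.
Saving = 1130 − 650 = $480.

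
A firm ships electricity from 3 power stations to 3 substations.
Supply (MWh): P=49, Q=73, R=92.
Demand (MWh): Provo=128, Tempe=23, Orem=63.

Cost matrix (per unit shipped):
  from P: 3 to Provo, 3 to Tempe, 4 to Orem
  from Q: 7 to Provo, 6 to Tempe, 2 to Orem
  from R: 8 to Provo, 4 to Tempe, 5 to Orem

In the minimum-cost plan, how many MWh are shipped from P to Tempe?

0

Optimal shipments:
  P→Provo: 49 × 3 = 147
  Q→Provo: 10 × 7 = 70
  Q→Orem: 63 × 2 = 126
  R→Provo: 69 × 8 = 552
  R→Tempe: 23 × 4 = 92
Total cost = 987.
The route P→Tempe is not used.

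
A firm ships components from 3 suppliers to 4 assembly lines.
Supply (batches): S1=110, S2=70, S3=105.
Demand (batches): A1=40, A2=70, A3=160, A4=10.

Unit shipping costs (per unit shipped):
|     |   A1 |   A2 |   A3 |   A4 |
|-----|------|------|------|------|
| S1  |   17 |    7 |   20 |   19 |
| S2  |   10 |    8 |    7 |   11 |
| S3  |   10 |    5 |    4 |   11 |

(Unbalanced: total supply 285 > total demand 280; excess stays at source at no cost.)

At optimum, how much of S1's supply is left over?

An optimal plan:
  S1 to A1: 35 batches
  S1 to A2: 70 batches
  S2 to A1: 5 batches
  S2 to A3: 55 batches
  S2 to A4: 10 batches
  S3 to A3: 105 batches
Total cost = 2050.
S1 ships 105 of its 110, leaving 5.

5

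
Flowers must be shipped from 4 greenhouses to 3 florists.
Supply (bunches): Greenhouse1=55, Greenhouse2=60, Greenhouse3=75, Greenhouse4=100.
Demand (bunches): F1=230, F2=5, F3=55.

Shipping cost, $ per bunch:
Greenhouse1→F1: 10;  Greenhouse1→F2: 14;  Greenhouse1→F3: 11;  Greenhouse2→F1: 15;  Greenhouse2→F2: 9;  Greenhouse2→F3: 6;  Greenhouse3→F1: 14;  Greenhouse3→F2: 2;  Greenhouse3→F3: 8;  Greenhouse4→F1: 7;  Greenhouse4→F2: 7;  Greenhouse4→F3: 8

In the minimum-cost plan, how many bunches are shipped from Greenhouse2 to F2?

0

The minimum-cost plan:
  Greenhouse1→F1: 55 × $10 = $550
  Greenhouse2→F1: 5 × $15 = $75
  Greenhouse2→F3: 55 × $6 = $330
  Greenhouse3→F1: 70 × $14 = $980
  Greenhouse3→F2: 5 × $2 = $10
  Greenhouse4→F1: 100 × $7 = $700
Total cost = $2645.
The route Greenhouse2→F2 is not used.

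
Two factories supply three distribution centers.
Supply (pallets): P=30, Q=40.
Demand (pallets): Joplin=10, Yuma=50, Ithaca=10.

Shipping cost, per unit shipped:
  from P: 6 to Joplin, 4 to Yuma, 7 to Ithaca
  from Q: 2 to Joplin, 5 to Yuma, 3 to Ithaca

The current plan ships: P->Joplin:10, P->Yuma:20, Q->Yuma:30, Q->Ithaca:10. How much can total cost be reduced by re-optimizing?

Current plan cost = 10·6 + 20·4 + 30·5 + 10·3 = 320.
Optimal plan:
  P to Yuma: 30 × 4 = 120
  Q to Joplin: 10 × 2 = 20
  Q to Yuma: 20 × 5 = 100
  Q to Ithaca: 10 × 3 = 30
Optimal cost = 270.
Saving = 320 − 270 = 50.

50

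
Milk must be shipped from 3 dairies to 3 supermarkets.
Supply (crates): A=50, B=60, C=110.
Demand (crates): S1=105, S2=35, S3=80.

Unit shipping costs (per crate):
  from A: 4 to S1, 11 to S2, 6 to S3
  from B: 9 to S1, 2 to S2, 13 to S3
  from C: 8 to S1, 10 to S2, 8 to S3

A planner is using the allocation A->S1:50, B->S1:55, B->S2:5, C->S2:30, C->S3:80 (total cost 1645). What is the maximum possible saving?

270

Current plan cost = 50·4 + 55·9 + 5·2 + 30·10 + 80·8 = 1645.
Optimal plan:
  A->S1: 50 × 4 = 200
  B->S1: 25 × 9 = 225
  B->S2: 35 × 2 = 70
  C->S1: 30 × 8 = 240
  C->S3: 80 × 8 = 640
Optimal cost = 1375.
Saving = 1645 − 1375 = 270.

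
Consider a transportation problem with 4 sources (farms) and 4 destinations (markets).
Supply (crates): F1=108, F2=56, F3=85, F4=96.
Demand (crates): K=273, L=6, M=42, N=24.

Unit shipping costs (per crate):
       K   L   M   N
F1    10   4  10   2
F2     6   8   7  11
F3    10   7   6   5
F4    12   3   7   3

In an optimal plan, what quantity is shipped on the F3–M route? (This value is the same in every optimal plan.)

0

Solving gives:
  F1→K: 108 × 10 = 1080
  F2→K: 56 × 6 = 336
  F3→K: 85 × 10 = 850
  F4→K: 24 × 12 = 288
  F4→L: 6 × 3 = 18
  F4→M: 42 × 7 = 294
  F4→N: 24 × 3 = 72
Total cost = 2938.
The route F3→M is not used.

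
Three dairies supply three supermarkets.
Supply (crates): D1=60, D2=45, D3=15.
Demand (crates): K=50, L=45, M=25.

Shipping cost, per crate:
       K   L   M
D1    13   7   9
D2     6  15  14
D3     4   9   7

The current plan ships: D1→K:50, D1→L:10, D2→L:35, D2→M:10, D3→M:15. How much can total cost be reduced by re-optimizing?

Current plan cost = 50·13 + 10·7 + 35·15 + 10·14 + 15·7 = 1490.
Optimal plan:
  D1->L: 45 crates
  D1->M: 15 crates
  D2->K: 45 crates
  D3->K: 5 crates
  D3->M: 10 crates
Optimal cost = 810.
Saving = 1490 − 810 = 680.

680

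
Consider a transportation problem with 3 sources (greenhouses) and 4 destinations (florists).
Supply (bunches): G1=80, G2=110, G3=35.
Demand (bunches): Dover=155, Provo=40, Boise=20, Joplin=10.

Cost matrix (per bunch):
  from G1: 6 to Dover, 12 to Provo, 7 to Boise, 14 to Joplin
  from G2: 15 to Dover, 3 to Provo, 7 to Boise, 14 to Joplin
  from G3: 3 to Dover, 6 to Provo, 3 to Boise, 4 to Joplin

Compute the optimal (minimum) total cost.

An optimal shipping plan:
  G1 to Dover: 80 × 6 = 480
  G2 to Dover: 40 × 15 = 600
  G2 to Provo: 40 × 3 = 120
  G2 to Boise: 20 × 7 = 140
  G2 to Joplin: 10 × 14 = 140
  G3 to Dover: 35 × 3 = 105
Total = 480 + 600 + 120 + 140 + 140 + 105 = 1585.
(Supply check: G1 ships 80; G2 ships 110; G3 ships 35.)

1585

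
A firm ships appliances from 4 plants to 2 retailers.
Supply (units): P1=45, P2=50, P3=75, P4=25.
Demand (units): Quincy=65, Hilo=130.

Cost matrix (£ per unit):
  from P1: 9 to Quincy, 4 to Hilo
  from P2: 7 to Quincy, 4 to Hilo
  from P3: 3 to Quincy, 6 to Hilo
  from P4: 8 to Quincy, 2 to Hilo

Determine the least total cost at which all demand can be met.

A cheapest plan:
  P1–Hilo: 45 units
  P2–Hilo: 50 units
  P3–Quincy: 65 units
  P3–Hilo: 10 units
  P4–Hilo: 25 units
Total cost = £685.
(Supply check: P1 ships 45; P2 ships 50; P3 ships 75; P4 ships 25.)

685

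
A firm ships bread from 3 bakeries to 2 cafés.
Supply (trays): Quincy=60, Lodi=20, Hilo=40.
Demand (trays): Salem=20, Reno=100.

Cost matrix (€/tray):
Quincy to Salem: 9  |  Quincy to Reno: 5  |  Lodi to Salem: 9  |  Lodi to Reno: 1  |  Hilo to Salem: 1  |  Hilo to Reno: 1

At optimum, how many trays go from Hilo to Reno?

The minimum-cost plan:
  Quincy->Reno: 60 trays
  Lodi->Reno: 20 trays
  Hilo->Salem: 20 trays
  Hilo->Reno: 20 trays
Total cost = €360.
So Hilo→Reno carries 20 trays.

20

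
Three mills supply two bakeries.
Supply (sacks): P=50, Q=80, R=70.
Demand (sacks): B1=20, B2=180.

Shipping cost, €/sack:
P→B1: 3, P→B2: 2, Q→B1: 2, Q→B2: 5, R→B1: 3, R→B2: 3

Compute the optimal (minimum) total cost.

A cheapest plan:
  P->B2: 50 × €2 = €100
  Q->B1: 20 × €2 = €40
  Q->B2: 60 × €5 = €300
  R->B2: 70 × €3 = €210
Total = 100 + 40 + 300 + 210 = €650.
(Supply check: P ships 50; Q ships 80; R ships 70.)

650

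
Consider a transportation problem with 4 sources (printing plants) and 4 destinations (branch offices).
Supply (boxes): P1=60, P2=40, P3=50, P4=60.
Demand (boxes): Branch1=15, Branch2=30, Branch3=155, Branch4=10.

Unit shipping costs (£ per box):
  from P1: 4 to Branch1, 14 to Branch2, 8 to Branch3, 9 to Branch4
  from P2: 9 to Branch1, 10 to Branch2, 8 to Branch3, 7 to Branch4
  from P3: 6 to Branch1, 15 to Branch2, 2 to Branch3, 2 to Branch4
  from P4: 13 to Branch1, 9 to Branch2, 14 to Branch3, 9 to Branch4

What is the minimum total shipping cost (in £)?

One minimum-cost allocation:
  P1->Branch1: 15 boxes
  P1->Branch3: 45 boxes
  P2->Branch3: 40 boxes
  P3->Branch3: 50 boxes
  P4->Branch2: 30 boxes
  P4->Branch3: 20 boxes
  P4->Branch4: 10 boxes
Total cost = £1480.
(Supply check: P1 ships 60; P2 ships 40; P3 ships 50; P4 ships 60.)

1480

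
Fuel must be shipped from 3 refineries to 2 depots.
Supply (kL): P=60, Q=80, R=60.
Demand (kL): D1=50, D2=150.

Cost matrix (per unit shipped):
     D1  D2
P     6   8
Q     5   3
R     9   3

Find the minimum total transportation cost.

Optimal allocation:
  P->D1: 50 × 6 = 300
  P->D2: 10 × 8 = 80
  Q->D2: 80 × 3 = 240
  R->D2: 60 × 3 = 180
Total = 300 + 80 + 240 + 180 = 800.
(Supply check: P ships 60; Q ships 80; R ships 60.)

800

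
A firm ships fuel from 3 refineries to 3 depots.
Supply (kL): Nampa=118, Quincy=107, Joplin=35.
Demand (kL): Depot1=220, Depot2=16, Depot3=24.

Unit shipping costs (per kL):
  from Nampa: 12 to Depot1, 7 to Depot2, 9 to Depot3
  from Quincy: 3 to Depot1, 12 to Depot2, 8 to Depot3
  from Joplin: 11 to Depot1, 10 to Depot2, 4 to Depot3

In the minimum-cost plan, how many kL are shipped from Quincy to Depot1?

107

Solving gives:
  Nampa->Depot1: 102 kL
  Nampa->Depot2: 16 kL
  Quincy->Depot1: 107 kL
  Joplin->Depot1: 11 kL
  Joplin->Depot3: 24 kL
Total cost = 1874.
So Quincy→Depot1 carries 107 kL.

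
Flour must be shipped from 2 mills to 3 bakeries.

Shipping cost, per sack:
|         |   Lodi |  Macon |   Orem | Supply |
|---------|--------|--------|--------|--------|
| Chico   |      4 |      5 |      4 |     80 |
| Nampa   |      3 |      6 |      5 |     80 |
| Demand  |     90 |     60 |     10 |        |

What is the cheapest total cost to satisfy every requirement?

An optimal shipping plan:
  Chico–Lodi: 10 × 4 = 40
  Chico–Macon: 60 × 5 = 300
  Chico–Orem: 10 × 4 = 40
  Nampa–Lodi: 80 × 3 = 240
Total = 40 + 300 + 40 + 240 = 620.

620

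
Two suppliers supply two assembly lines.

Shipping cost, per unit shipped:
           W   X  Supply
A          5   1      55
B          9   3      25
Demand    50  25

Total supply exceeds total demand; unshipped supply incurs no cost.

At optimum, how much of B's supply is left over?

An optimal plan:
  A to W: 50 batches
  A to X: 5 batches
  B to X: 20 batches
Total cost = 315.
B ships 20 of its 25, leaving 5.

5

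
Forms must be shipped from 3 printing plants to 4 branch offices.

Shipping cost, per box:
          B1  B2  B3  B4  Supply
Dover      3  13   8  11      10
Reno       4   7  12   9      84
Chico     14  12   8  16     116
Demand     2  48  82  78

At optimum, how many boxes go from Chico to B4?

Solving gives:
  Dover→B1: 2 boxes
  Dover→B4: 8 boxes
  Reno→B2: 14 boxes
  Reno→B4: 70 boxes
  Chico→B2: 34 boxes
  Chico→B3: 82 boxes
Total cost = 1886.
The route Chico→B4 is not used.

0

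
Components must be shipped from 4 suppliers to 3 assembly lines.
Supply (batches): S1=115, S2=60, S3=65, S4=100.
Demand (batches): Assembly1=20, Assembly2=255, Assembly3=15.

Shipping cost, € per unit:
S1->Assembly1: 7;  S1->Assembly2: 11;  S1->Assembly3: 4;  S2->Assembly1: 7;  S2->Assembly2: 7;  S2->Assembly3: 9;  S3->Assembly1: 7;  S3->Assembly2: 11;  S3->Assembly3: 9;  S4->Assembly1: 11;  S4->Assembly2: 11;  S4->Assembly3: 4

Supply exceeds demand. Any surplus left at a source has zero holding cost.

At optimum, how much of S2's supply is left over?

An optimal plan:
  S1→Assembly2: 115 batches
  S2→Assembly2: 60 batches
  S3→Assembly1: 20 batches
  S3→Assembly2: 45 batches
  S4→Assembly2: 35 batches
  S4→Assembly3: 15 batches
Total cost = €2765.
S2 ships 60 of its 60, leaving 0.

0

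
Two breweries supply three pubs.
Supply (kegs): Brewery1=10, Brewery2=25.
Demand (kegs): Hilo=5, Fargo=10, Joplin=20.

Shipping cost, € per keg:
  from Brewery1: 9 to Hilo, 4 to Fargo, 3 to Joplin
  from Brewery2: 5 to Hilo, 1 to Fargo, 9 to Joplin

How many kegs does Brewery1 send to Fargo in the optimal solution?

The minimum-cost plan:
  Brewery1 to Joplin: 10 × €3 = €30
  Brewery2 to Hilo: 5 × €5 = €25
  Brewery2 to Fargo: 10 × €1 = €10
  Brewery2 to Joplin: 10 × €9 = €90
Total cost = €155.
The route Brewery1→Fargo is not used.

0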